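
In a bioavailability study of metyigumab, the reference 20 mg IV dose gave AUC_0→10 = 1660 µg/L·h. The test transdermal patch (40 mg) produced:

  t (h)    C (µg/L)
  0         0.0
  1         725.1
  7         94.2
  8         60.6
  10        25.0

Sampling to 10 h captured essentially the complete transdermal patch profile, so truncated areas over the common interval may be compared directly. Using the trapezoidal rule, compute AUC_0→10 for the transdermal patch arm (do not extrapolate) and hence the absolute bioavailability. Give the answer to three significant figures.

F = 0.899

Trapezoidal AUC_0→10 (transdermal patch):
  [0→1]: (0.0+725.1)/2 × 1 = 362.55
  [1→7]: (725.1+94.2)/2 × 6 = 2457.9
  [7→8]: (94.2+60.6)/2 × 1 = 77.4
  [8→10]: (60.6+25.0)/2 × 2 = 85.6
  Sum = 2983.45 µg/L·h
F = (AUC_ev/D_ev)/(AUC_iv/D_iv) = (2983.45/40)/(1660/20) = 74.58625/83 = 0.8986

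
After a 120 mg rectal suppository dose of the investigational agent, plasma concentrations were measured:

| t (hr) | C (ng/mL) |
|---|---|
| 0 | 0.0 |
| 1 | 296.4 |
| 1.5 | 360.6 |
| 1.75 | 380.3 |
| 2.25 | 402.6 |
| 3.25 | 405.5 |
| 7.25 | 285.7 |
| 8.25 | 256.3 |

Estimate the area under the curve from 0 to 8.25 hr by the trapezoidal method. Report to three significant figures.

Trapezoidal AUC_0→8.25:
  [0→1]: (0.0+296.4)/2 × 1 = 148.2
  [1→1.5]: (296.4+360.6)/2 × 0.5 = 164.25
  [1.5→1.75]: (360.6+380.3)/2 × 0.25 = 92.6125
  [1.75→2.25]: (380.3+402.6)/2 × 0.5 = 195.725
  [2.25→3.25]: (402.6+405.5)/2 × 1 = 404.05
  [3.25→7.25]: (405.5+285.7)/2 × 4 = 1382.4
  [7.25→8.25]: (285.7+256.3)/2 × 1 = 271.0
  Sum = 2658.2375 ng/mL·hr

AUC = 2660 ng/mL·hr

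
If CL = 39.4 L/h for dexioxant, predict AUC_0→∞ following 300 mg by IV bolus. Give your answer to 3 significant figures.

AUC = 7.61 mg/L·h

AUC_0→∞ = Dose_iv / CL
        = 300 / 39.4 = 7.61421 mg/L·h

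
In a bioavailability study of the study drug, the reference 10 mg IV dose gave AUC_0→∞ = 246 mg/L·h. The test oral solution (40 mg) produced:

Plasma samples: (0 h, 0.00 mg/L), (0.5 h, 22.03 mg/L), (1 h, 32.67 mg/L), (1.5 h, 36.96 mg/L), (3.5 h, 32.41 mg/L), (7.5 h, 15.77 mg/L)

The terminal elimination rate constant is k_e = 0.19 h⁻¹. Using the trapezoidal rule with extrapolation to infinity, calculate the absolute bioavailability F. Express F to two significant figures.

Trapezoidal AUC_0→7.5 (oral solution):
  [0→0.5]: (0.00+22.03)/2 × 0.5 = 5.5075
  [0.5→1]: (22.03+32.67)/2 × 0.5 = 13.675
  [1→1.5]: (32.67+36.96)/2 × 0.5 = 17.4075
  [1.5→3.5]: (36.96+32.41)/2 × 2 = 69.37
  [3.5→7.5]: (32.41+15.77)/2 × 4 = 96.36
  Sum = 202.32 mg/L·h
Tail: C_last/k_e = 15.77/0.19 = 83.000
AUC_0→∞ (oral solution) = 202.32 + 83.000 = 285.32 mg/L·h
F = (AUC_ev/D_ev)/(AUC_iv/D_iv) = (285.32/40)/(246/10) = 7.133/24.6 = 0.2900

F = 0.29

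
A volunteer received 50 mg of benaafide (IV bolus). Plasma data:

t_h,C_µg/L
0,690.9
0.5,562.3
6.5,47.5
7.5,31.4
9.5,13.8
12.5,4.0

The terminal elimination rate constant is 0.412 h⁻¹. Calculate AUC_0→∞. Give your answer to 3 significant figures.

Trapezoidal AUC_0→12.5:
  [0→0.5]: (690.9+562.3)/2 × 0.5 = 313.3
  [0.5→6.5]: (562.3+47.5)/2 × 6 = 1829.4
  [6.5→7.5]: (47.5+31.4)/2 × 1 = 39.45
  [7.5→9.5]: (31.4+13.8)/2 × 2 = 45.2
  [9.5→12.5]: (13.8+4.0)/2 × 3 = 26.7
  Sum = 2254.05 µg/L·h
Extrapolated tail: C_last / k_e = 4.0 / 0.412 = 9.709
AUC_0→∞ = 2254.05 + 9.709 = 2263.759 µg/L·h

AUC = 2260 µg/L·h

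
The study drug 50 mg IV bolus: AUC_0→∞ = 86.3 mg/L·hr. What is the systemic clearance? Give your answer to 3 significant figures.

CL = Dose_iv / AUC_0→∞
   = 50 / 86.3 = 0.579374 L/hr

CL = 0.579 L/hr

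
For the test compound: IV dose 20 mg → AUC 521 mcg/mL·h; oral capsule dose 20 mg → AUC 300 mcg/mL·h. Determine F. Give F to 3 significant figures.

F = 0.576

F = (AUC_ev / D_ev) / (AUC_iv / D_iv)
  = (300/20) / (521/20)
  = 15 / 26.05 = 0.5758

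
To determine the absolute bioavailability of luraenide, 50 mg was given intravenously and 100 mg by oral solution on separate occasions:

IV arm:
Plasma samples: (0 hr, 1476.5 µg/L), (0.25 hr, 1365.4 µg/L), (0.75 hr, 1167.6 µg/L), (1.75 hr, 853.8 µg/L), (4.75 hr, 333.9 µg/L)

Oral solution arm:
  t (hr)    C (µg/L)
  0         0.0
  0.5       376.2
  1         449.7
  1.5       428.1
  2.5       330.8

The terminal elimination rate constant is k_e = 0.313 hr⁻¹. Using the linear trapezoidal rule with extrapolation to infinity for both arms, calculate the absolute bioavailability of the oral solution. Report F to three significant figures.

F = 0.202

Trapezoidal AUC_0→4.75 (IV):
  [0→0.25]: (1476.5+1365.4)/2 × 0.25 = 355.2375
  [0.25→0.75]: (1365.4+1167.6)/2 × 0.5 = 633.25
  [0.75→1.75]: (1167.6+853.8)/2 × 1 = 1010.7
  [1.75→4.75]: (853.8+333.9)/2 × 3 = 1781.55
  Sum = 3780.7375 µg/L·hr
IV tail: 333.9/0.313 = 1066.773; AUC_iv,0→∞ = 3780.7375 + 1066.773 = 4847.5105 µg/L·hr
Trapezoidal AUC_0→2.5 (oral solution):
  [0→0.5]: (0.0+376.2)/2 × 0.5 = 94.05
  [0.5→1]: (376.2+449.7)/2 × 0.5 = 206.475
  [1→1.5]: (449.7+428.1)/2 × 0.5 = 219.45
  [1.5→2.5]: (428.1+330.8)/2 × 1 = 379.45
  Sum = 899.425 µg/L·hr
oral solution tail: 330.8/0.313 = 1056.869; AUC_ev,0→∞ = 899.425 + 1056.869 = 1956.294 µg/L·hr
F = (AUC_ev/D_ev)/(AUC_iv/D_iv) = (1956.294/100)/(4847.5105/50) = 19.56294/96.95021 = 0.2018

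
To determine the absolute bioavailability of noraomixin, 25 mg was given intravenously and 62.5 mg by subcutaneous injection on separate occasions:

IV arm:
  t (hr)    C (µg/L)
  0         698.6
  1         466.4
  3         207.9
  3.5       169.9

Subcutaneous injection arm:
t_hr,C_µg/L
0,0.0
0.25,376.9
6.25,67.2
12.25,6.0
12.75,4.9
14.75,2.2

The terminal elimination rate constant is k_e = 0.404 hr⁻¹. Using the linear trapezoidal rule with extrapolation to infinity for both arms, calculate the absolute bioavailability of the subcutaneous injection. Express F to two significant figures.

Trapezoidal AUC_0→3.5 (IV):
  [0→1]: (698.6+466.4)/2 × 1 = 582.5
  [1→3]: (466.4+207.9)/2 × 2 = 674.3
  [3→3.5]: (207.9+169.9)/2 × 0.5 = 94.45
  Sum = 1351.25 µg/L·hr
IV tail: 169.9/0.404 = 420.545; AUC_iv,0→∞ = 1351.25 + 420.545 = 1771.795 µg/L·hr
Trapezoidal AUC_0→14.75 (subcutaneous injection):
  [0→0.25]: (0.0+376.9)/2 × 0.25 = 47.1125
  [0.25→6.25]: (376.9+67.2)/2 × 6 = 1332.3
  [6.25→12.25]: (67.2+6.0)/2 × 6 = 219.6
  [12.25→12.75]: (6.0+4.9)/2 × 0.5 = 2.725
  [12.75→14.75]: (4.9+2.2)/2 × 2 = 7.1
  Sum = 1608.8375 µg/L·hr
subcutaneous injection tail: 2.2/0.404 = 5.446; AUC_ev,0→∞ = 1608.8375 + 5.446 = 1614.2835 µg/L·hr
F = (AUC_ev/D_ev)/(AUC_iv/D_iv) = (1614.2835/62.5)/(1771.795/25) = 25.828536/70.8718 = 0.3644

F = 0.36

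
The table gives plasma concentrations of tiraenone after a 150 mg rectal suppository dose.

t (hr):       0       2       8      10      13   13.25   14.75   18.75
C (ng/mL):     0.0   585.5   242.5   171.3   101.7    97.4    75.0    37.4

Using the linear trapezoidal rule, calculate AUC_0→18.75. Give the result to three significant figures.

AUC = 4270 ng/mL·hr

Trapezoidal AUC_0→18.75:
  [0→2]: (0.0+585.5)/2 × 2 = 585.5
  [2→8]: (585.5+242.5)/2 × 6 = 2484.0
  [8→10]: (242.5+171.3)/2 × 2 = 413.8
  [10→13]: (171.3+101.7)/2 × 3 = 409.5
  [13→13.25]: (101.7+97.4)/2 × 0.25 = 24.8875
  [13.25→14.75]: (97.4+75.0)/2 × 1.5 = 129.3
  [14.75→18.75]: (75.0+37.4)/2 × 4 = 224.8
  Sum = 4271.7875 ng/mL·hr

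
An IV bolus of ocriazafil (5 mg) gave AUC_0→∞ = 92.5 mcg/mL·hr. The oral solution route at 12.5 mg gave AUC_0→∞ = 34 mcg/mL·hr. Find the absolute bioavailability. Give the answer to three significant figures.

F = (AUC_ev / D_ev) / (AUC_iv / D_iv)
  = (34/12.5) / (92.5/5)
  = 2.72 / 18.5 = 0.1470

F = 0.147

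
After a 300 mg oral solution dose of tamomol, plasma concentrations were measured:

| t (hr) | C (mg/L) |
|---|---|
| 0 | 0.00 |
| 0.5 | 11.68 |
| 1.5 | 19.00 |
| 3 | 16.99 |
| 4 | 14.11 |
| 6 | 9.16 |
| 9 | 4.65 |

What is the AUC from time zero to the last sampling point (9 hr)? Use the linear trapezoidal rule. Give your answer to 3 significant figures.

Trapezoidal AUC_0→9:
  [0→0.5]: (0.00+11.68)/2 × 0.5 = 2.92
  [0.5→1.5]: (11.68+19.00)/2 × 1 = 15.34
  [1.5→3]: (19.00+16.99)/2 × 1.5 = 26.9925
  [3→4]: (16.99+14.11)/2 × 1 = 15.55
  [4→6]: (14.11+9.16)/2 × 2 = 23.27
  [6→9]: (9.16+4.65)/2 × 3 = 20.715
  Sum = 104.7875 mg/L·hr

AUC = 105 mg/L·hr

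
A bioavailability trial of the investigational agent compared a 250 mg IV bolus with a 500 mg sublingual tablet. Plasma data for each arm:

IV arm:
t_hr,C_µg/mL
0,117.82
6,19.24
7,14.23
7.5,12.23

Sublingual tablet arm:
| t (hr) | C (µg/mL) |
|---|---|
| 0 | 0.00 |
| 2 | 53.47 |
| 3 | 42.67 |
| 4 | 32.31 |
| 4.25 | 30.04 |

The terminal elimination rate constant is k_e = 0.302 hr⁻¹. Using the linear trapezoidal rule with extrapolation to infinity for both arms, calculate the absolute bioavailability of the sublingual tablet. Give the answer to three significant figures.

F = 0.259

Trapezoidal AUC_0→7.5 (IV):
  [0→6]: (117.82+19.24)/2 × 6 = 411.18
  [6→7]: (19.24+14.23)/2 × 1 = 16.735
  [7→7.5]: (14.23+12.23)/2 × 0.5 = 6.615
  Sum = 434.53 µg/mL·hr
IV tail: 12.23/0.302 = 40.497; AUC_iv,0→∞ = 434.53 + 40.497 = 475.027 µg/mL·hr
Trapezoidal AUC_0→4.25 (sublingual tablet):
  [0→2]: (0.00+53.47)/2 × 2 = 53.47
  [2→3]: (53.47+42.67)/2 × 1 = 48.07
  [3→4]: (42.67+32.31)/2 × 1 = 37.49
  [4→4.25]: (32.31+30.04)/2 × 0.25 = 7.79375
  Sum = 146.82375 µg/mL·hr
sublingual tablet tail: 30.04/0.302 = 99.470; AUC_ev,0→∞ = 146.82375 + 99.470 = 246.29375 µg/mL·hr
F = (AUC_ev/D_ev)/(AUC_iv/D_iv) = (246.29375/500)/(475.027/250) = 0.4925875/1.900108 = 0.2592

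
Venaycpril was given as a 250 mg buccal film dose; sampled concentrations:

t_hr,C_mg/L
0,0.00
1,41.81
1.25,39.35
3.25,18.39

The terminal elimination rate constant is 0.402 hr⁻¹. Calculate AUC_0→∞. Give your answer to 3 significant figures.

AUC = 135 mg/L·hr

Trapezoidal AUC_0→3.25:
  [0→1]: (0.00+41.81)/2 × 1 = 20.905
  [1→1.25]: (41.81+39.35)/2 × 0.25 = 10.145
  [1.25→3.25]: (39.35+18.39)/2 × 2 = 57.74
  Sum = 88.79 mg/L·hr
Extrapolated tail: C_last / k_e = 18.39 / 0.402 = 45.746
AUC_0→∞ = 88.79 + 45.746 = 134.536 mg/L·hr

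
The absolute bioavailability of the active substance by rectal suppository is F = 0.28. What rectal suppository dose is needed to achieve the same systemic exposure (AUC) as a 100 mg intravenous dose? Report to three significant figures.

For equal systemic exposure: F × D_ev = D_iv
D_ev = D_iv / F = 100 / 0.28 = 357.143 mg

D_rectal = 357 mg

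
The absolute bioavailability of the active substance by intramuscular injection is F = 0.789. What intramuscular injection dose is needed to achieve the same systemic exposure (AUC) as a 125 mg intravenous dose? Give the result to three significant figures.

For equal systemic exposure: F × D_ev = D_iv
D_ev = D_iv / F = 125 / 0.789 = 158.428 mg

D_intramuscular = 158 mg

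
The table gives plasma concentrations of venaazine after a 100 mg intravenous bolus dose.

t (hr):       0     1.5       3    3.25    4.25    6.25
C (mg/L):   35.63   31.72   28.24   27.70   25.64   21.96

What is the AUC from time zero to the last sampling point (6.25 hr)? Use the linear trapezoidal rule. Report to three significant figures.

Trapezoidal AUC_0→6.25:
  [0→1.5]: (35.63+31.72)/2 × 1.5 = 50.5125
  [1.5→3]: (31.72+28.24)/2 × 1.5 = 44.97
  [3→3.25]: (28.24+27.70)/2 × 0.25 = 6.9925
  [3.25→4.25]: (27.70+25.64)/2 × 1 = 26.67
  [4.25→6.25]: (25.64+21.96)/2 × 2 = 47.6
  Sum = 176.745 mg/L·hr

AUC = 177 mg/L·hr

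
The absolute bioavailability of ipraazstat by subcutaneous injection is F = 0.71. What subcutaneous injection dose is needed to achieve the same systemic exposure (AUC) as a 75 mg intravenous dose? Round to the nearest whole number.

For equal systemic exposure: F × D_ev = D_iv
D_ev = D_iv / F = 75 / 0.71 = 105.634 mg

D_subcutaneous = 106 mg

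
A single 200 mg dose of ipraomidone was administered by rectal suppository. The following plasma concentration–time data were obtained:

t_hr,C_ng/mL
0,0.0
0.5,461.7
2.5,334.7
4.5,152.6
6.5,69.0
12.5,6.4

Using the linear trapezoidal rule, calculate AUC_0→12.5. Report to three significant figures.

AUC = 1850 ng/mL·hr

Trapezoidal AUC_0→12.5:
  [0→0.5]: (0.0+461.7)/2 × 0.5 = 115.425
  [0.5→2.5]: (461.7+334.7)/2 × 2 = 796.4
  [2.5→4.5]: (334.7+152.6)/2 × 2 = 487.3
  [4.5→6.5]: (152.6+69.0)/2 × 2 = 221.6
  [6.5→12.5]: (69.0+6.4)/2 × 6 = 226.2
  Sum = 1846.925 ng/mL·hr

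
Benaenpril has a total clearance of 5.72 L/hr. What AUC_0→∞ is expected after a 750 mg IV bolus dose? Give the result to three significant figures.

AUC_0→∞ = Dose_iv / CL
        = 750 / 5.72 = 131.119 mg/L·hr

AUC = 131 mg/L·hr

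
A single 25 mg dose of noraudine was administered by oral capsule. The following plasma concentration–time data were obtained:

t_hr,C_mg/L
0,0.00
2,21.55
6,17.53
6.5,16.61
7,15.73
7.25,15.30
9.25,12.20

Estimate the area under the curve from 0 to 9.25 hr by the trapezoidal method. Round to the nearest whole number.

AUC = 148 mg/L·hr

Trapezoidal AUC_0→9.25:
  [0→2]: (0.00+21.55)/2 × 2 = 21.55
  [2→6]: (21.55+17.53)/2 × 4 = 78.16
  [6→6.5]: (17.53+16.61)/2 × 0.5 = 8.535
  [6.5→7]: (16.61+15.73)/2 × 0.5 = 8.085
  [7→7.25]: (15.73+15.30)/2 × 0.25 = 3.87875
  [7.25→9.25]: (15.30+12.20)/2 × 2 = 27.5
  Sum = 147.70875 mg/L·hr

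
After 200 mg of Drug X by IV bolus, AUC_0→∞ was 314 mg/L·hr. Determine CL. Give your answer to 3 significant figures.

CL = 0.637 L/hr

CL = Dose_iv / AUC_0→∞
   = 200 / 314 = 0.636943 L/hr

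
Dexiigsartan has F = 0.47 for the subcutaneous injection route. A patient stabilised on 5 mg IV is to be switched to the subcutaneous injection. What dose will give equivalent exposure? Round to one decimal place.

D_subcutaneous = 10.6 mg

For equal systemic exposure: F × D_ev = D_iv
D_ev = D_iv / F = 5 / 0.47 = 10.6383 mg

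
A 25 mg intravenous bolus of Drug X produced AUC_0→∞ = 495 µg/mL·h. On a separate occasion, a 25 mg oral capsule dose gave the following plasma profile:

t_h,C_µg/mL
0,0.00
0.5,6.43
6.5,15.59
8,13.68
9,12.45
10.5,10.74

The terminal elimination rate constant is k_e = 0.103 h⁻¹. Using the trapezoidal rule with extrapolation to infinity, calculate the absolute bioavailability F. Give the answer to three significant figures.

Trapezoidal AUC_0→10.5 (oral capsule):
  [0→0.5]: (0.00+6.43)/2 × 0.5 = 1.6075
  [0.5→6.5]: (6.43+15.59)/2 × 6 = 66.06
  [6.5→8]: (15.59+13.68)/2 × 1.5 = 21.9525
  [8→9]: (13.68+12.45)/2 × 1 = 13.065
  [9→10.5]: (12.45+10.74)/2 × 1.5 = 17.3925
  Sum = 120.0775 µg/mL·h
Tail: C_last/k_e = 10.74/0.103 = 104.272
AUC_0→∞ (oral capsule) = 120.0775 + 104.272 = 224.3495 µg/mL·h
F = (AUC_ev/D_ev)/(AUC_iv/D_iv) = (224.3495/25)/(495/25) = 8.97398/19.8 = 0.4532

F = 0.453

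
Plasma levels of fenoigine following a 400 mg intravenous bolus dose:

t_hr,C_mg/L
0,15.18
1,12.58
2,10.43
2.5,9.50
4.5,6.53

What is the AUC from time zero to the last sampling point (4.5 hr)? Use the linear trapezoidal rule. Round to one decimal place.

Trapezoidal AUC_0→4.5:
  [0→1]: (15.18+12.58)/2 × 1 = 13.88
  [1→2]: (12.58+10.43)/2 × 1 = 11.505
  [2→2.5]: (10.43+9.50)/2 × 0.5 = 4.9825
  [2.5→4.5]: (9.50+6.53)/2 × 2 = 16.03
  Sum = 46.3975 mg/L·hr

AUC = 46.4 mg/L·hr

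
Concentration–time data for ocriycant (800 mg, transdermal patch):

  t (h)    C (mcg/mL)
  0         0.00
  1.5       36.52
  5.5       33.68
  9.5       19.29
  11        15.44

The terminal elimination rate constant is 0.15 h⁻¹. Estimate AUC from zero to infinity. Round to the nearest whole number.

Trapezoidal AUC_0→11:
  [0→1.5]: (0.00+36.52)/2 × 1.5 = 27.39
  [1.5→5.5]: (36.52+33.68)/2 × 4 = 140.4
  [5.5→9.5]: (33.68+19.29)/2 × 4 = 105.94
  [9.5→11]: (19.29+15.44)/2 × 1.5 = 26.0475
  Sum = 299.7775 mcg/mL·h
Extrapolated tail: C_last / k_e = 15.44 / 0.15 = 102.933
AUC_0→∞ = 299.7775 + 102.933 = 402.7105 mcg/mL·h

AUC = 403 mcg/mL·h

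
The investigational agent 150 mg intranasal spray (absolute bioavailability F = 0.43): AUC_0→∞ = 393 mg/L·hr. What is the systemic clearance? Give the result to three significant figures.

CL = F × Dose / AUC_0→∞
   = 0.43 × 150 / 393 = 0.164122 L/hr

CL = 0.164 L/hr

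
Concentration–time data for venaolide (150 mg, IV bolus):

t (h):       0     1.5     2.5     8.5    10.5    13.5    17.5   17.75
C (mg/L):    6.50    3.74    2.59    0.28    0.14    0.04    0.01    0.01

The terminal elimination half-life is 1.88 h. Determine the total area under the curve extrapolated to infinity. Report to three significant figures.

Trapezoidal AUC_0→17.75:
  [0→1.5]: (6.50+3.74)/2 × 1.5 = 7.68
  [1.5→2.5]: (3.74+2.59)/2 × 1 = 3.165
  [2.5→8.5]: (2.59+0.28)/2 × 6 = 8.61
  [8.5→10.5]: (0.28+0.14)/2 × 2 = 0.42
  [10.5→13.5]: (0.14+0.04)/2 × 3 = 0.27
  [13.5→17.5]: (0.04+0.01)/2 × 4 = 0.1
  [17.5→17.75]: (0.01+0.01)/2 × 0.25 = 0.0025
  Sum = 20.2475 mg/L·h
k_e = ln2 / t½ = 0.693147 / 1.88 = 0.3687 h^-1
Extrapolated tail: C_last / k_e = 0.01 / 0.3687 = 0.027
AUC_0→∞ = 20.2475 + 0.027 = 20.2745 mg/L·h

AUC = 20.3 mg/L·h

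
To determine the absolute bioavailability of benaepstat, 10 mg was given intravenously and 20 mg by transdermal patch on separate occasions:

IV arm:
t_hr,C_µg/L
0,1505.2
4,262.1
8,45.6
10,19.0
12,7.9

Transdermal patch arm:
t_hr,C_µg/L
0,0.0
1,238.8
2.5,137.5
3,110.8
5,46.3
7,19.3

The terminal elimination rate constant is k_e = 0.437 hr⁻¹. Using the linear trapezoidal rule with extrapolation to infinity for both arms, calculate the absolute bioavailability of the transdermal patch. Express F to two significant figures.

F = 0.086

Trapezoidal AUC_0→12 (IV):
  [0→4]: (1505.2+262.1)/2 × 4 = 3534.6
  [4→8]: (262.1+45.6)/2 × 4 = 615.4
  [8→10]: (45.6+19.0)/2 × 2 = 64.6
  [10→12]: (19.0+7.9)/2 × 2 = 26.9
  Sum = 4241.5 µg/L·hr
IV tail: 7.9/0.437 = 18.078; AUC_iv,0→∞ = 4241.5 + 18.078 = 4259.578 µg/L·hr
Trapezoidal AUC_0→7 (transdermal patch):
  [0→1]: (0.0+238.8)/2 × 1 = 119.4
  [1→2.5]: (238.8+137.5)/2 × 1.5 = 282.225
  [2.5→3]: (137.5+110.8)/2 × 0.5 = 62.075
  [3→5]: (110.8+46.3)/2 × 2 = 157.1
  [5→7]: (46.3+19.3)/2 × 2 = 65.6
  Sum = 686.4 µg/L·hr
transdermal patch tail: 19.3/0.437 = 44.165; AUC_ev,0→∞ = 686.4 + 44.165 = 730.565 µg/L·hr
F = (AUC_ev/D_ev)/(AUC_iv/D_iv) = (730.565/20)/(4259.578/10) = 36.52825/425.9578 = 0.0858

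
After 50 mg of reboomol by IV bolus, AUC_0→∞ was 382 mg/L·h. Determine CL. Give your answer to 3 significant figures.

CL = 0.131 L/h

CL = Dose_iv / AUC_0→∞
   = 50 / 382 = 0.13089 L/h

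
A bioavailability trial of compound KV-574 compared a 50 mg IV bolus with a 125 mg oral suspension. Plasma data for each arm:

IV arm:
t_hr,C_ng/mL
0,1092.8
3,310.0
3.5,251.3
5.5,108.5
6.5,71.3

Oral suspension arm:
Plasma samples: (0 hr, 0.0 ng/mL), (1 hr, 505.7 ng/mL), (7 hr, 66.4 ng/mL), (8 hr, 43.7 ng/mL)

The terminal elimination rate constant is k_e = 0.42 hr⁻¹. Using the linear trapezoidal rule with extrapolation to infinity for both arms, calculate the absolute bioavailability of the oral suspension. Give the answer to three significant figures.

F = 0.297

Trapezoidal AUC_0→6.5 (IV):
  [0→3]: (1092.8+310.0)/2 × 3 = 2104.2
  [3→3.5]: (310.0+251.3)/2 × 0.5 = 140.325
  [3.5→5.5]: (251.3+108.5)/2 × 2 = 359.8
  [5.5→6.5]: (108.5+71.3)/2 × 1 = 89.9
  Sum = 2694.225 ng/mL·hr
IV tail: 71.3/0.42 = 169.762; AUC_iv,0→∞ = 2694.225 + 169.762 = 2863.987 ng/mL·hr
Trapezoidal AUC_0→8 (oral suspension):
  [0→1]: (0.0+505.7)/2 × 1 = 252.85
  [1→7]: (505.7+66.4)/2 × 6 = 1716.3
  [7→8]: (66.4+43.7)/2 × 1 = 55.05
  Sum = 2024.2 ng/mL·hr
oral suspension tail: 43.7/0.42 = 104.048; AUC_ev,0→∞ = 2024.2 + 104.048 = 2128.248 ng/mL·hr
F = (AUC_ev/D_ev)/(AUC_iv/D_iv) = (2128.248/125)/(2863.987/50) = 17.025984/57.27974 = 0.2972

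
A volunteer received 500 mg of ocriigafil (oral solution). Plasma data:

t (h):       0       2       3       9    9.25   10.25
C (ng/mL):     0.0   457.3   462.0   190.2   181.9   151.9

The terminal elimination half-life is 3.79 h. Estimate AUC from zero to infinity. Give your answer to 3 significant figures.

AUC = 3920 ng/mL·h

Trapezoidal AUC_0→10.25:
  [0→2]: (0.0+457.3)/2 × 2 = 457.3
  [2→3]: (457.3+462.0)/2 × 1 = 459.65
  [3→9]: (462.0+190.2)/2 × 6 = 1956.6
  [9→9.25]: (190.2+181.9)/2 × 0.25 = 46.5125
  [9.25→10.25]: (181.9+151.9)/2 × 1 = 166.9
  Sum = 3086.9625 ng/mL·h
k_e = ln2 / t½ = 0.693147 / 3.79 = 0.1829 h^-1
Extrapolated tail: C_last / k_e = 151.9 / 0.1829 = 830.508
AUC_0→∞ = 3086.9625 + 830.508 = 3917.4705 ng/mL·h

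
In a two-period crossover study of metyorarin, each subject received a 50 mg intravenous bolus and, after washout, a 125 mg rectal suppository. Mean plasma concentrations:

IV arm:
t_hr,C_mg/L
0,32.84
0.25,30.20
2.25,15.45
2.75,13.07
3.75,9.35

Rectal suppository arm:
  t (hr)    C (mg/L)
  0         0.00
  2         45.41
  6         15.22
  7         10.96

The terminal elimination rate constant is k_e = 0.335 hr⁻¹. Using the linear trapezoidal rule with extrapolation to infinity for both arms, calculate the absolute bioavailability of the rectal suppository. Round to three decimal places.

Trapezoidal AUC_0→3.75 (IV):
  [0→0.25]: (32.84+30.20)/2 × 0.25 = 7.88
  [0.25→2.25]: (30.20+15.45)/2 × 2 = 45.65
  [2.25→2.75]: (15.45+13.07)/2 × 0.5 = 7.13
  [2.75→3.75]: (13.07+9.35)/2 × 1 = 11.21
  Sum = 71.87 mg/L·hr
IV tail: 9.35/0.335 = 27.910; AUC_iv,0→∞ = 71.87 + 27.910 = 99.78 mg/L·hr
Trapezoidal AUC_0→7 (rectal suppository):
  [0→2]: (0.00+45.41)/2 × 2 = 45.41
  [2→6]: (45.41+15.22)/2 × 4 = 121.26
  [6→7]: (15.22+10.96)/2 × 1 = 13.09
  Sum = 179.76 mg/L·hr
rectal suppository tail: 10.96/0.335 = 32.716; AUC_ev,0→∞ = 179.76 + 32.716 = 212.476 mg/L·hr
F = (AUC_ev/D_ev)/(AUC_iv/D_iv) = (212.476/125)/(99.78/50) = 1.699808/1.9956 = 0.8518

F = 0.852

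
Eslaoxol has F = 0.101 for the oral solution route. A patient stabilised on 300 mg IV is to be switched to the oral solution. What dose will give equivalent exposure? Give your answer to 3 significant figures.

For equal systemic exposure: F × D_ev = D_iv
D_ev = D_iv / F = 300 / 0.101 = 2970.3 mg

D_oral = 2970 mg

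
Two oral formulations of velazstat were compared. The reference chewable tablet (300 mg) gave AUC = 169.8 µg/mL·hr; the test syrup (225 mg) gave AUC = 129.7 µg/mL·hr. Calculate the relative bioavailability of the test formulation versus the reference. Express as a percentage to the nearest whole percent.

F_rel = (AUC_test/D_test) / (AUC_ref/D_ref)
      = (129.7/225) / (169.8/300)
      = 0.576444 / 0.566 = 1.0185 = 101.85%

F_rel = 102%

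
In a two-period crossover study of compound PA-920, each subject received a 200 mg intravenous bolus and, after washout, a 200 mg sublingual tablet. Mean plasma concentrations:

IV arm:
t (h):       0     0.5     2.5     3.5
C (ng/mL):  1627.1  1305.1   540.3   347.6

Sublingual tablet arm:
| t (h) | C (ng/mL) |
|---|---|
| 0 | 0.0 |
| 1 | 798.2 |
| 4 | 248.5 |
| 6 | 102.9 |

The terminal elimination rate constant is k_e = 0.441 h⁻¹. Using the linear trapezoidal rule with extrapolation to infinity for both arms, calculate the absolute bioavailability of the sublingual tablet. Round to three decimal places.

F = 0.670

Trapezoidal AUC_0→3.5 (IV):
  [0→0.5]: (1627.1+1305.1)/2 × 0.5 = 733.05
  [0.5→2.5]: (1305.1+540.3)/2 × 2 = 1845.4
  [2.5→3.5]: (540.3+347.6)/2 × 1 = 443.95
  Sum = 3022.4 ng/mL·h
IV tail: 347.6/0.441 = 788.209; AUC_iv,0→∞ = 3022.4 + 788.209 = 3810.609 ng/mL·h
Trapezoidal AUC_0→6 (sublingual tablet):
  [0→1]: (0.0+798.2)/2 × 1 = 399.1
  [1→4]: (798.2+248.5)/2 × 3 = 1570.05
  [4→6]: (248.5+102.9)/2 × 2 = 351.4
  Sum = 2320.55 ng/mL·h
sublingual tablet tail: 102.9/0.441 = 233.333; AUC_ev,0→∞ = 2320.55 + 233.333 = 2553.883 ng/mL·h
F = (AUC_ev/D_ev)/(AUC_iv/D_iv) = (2553.883/200)/(3810.609/200) = 12.769415/19.053045 = 0.6702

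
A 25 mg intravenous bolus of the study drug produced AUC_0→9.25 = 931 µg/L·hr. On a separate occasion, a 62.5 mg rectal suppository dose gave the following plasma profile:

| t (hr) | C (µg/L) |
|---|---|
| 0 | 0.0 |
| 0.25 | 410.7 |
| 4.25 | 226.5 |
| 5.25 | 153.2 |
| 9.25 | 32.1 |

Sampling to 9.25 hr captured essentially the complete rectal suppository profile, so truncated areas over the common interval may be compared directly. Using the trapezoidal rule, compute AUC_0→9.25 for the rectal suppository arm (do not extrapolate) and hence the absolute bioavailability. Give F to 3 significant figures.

F = 0.810

Trapezoidal AUC_0→9.25 (rectal suppository):
  [0→0.25]: (0.0+410.7)/2 × 0.25 = 51.3375
  [0.25→4.25]: (410.7+226.5)/2 × 4 = 1274.4
  [4.25→5.25]: (226.5+153.2)/2 × 1 = 189.85
  [5.25→9.25]: (153.2+32.1)/2 × 4 = 370.6
  Sum = 1886.1875 µg/L·hr
F = (AUC_ev/D_ev)/(AUC_iv/D_iv) = (1886.1875/62.5)/(931/25) = 30.179/37.24 = 0.8104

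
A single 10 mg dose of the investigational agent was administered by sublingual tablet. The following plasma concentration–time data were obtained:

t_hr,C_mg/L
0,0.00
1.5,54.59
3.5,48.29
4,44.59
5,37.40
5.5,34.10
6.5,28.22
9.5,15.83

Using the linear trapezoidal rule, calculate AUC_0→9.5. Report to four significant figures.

AUC = 323.1 mg/L·hr

Trapezoidal AUC_0→9.5:
  [0→1.5]: (0.00+54.59)/2 × 1.5 = 40.9425
  [1.5→3.5]: (54.59+48.29)/2 × 2 = 102.88
  [3.5→4]: (48.29+44.59)/2 × 0.5 = 23.22
  [4→5]: (44.59+37.40)/2 × 1 = 40.995
  [5→5.5]: (37.40+34.10)/2 × 0.5 = 17.875
  [5.5→6.5]: (34.10+28.22)/2 × 1 = 31.16
  [6.5→9.5]: (28.22+15.83)/2 × 3 = 66.075
  Sum = 323.1475 mg/L·hr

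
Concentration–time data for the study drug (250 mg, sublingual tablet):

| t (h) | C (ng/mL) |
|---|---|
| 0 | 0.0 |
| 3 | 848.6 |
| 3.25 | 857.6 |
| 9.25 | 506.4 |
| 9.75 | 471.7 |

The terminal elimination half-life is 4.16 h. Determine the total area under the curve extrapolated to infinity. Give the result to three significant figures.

Trapezoidal AUC_0→9.75:
  [0→3]: (0.0+848.6)/2 × 3 = 1272.9
  [3→3.25]: (848.6+857.6)/2 × 0.25 = 213.275
  [3.25→9.25]: (857.6+506.4)/2 × 6 = 4092.0
  [9.25→9.75]: (506.4+471.7)/2 × 0.5 = 244.525
  Sum = 5822.7 ng/mL·h
k_e = ln2 / t½ = 0.693147 / 4.16 = 0.1666 h^-1
Extrapolated tail: C_last / k_e = 471.7 / 0.1666 = 2831.333
AUC_0→∞ = 5822.7 + 2831.333 = 8654.033 ng/mL·h

AUC = 8650 ng/mL·h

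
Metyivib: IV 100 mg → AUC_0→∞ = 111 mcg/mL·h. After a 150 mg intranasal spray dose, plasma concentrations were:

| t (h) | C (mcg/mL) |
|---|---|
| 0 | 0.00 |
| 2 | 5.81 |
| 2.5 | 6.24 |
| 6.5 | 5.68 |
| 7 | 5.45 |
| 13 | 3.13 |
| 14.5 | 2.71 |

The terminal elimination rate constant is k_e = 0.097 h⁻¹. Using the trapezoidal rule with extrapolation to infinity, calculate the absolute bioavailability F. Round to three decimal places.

Trapezoidal AUC_0→14.5 (intranasal spray):
  [0→2]: (0.00+5.81)/2 × 2 = 5.81
  [2→2.5]: (5.81+6.24)/2 × 0.5 = 3.0125
  [2.5→6.5]: (6.24+5.68)/2 × 4 = 23.84
  [6.5→7]: (5.68+5.45)/2 × 0.5 = 2.7825
  [7→13]: (5.45+3.13)/2 × 6 = 25.74
  [13→14.5]: (3.13+2.71)/2 × 1.5 = 4.38
  Sum = 65.565 mcg/mL·h
Tail: C_last/k_e = 2.71/0.097 = 27.938
AUC_0→∞ (intranasal spray) = 65.565 + 27.938 = 93.503 mcg/mL·h
F = (AUC_ev/D_ev)/(AUC_iv/D_iv) = (93.503/150)/(111/100) = 0.623353/1.11 = 0.5616

F = 0.562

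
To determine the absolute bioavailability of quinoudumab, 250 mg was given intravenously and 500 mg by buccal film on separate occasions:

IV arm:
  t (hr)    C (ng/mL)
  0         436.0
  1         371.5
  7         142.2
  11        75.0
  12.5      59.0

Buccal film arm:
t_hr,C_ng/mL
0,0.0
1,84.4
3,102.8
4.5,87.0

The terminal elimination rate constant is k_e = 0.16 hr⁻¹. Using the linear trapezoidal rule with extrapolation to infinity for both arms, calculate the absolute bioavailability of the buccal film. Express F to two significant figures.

F = 0.16

Trapezoidal AUC_0→12.5 (IV):
  [0→1]: (436.0+371.5)/2 × 1 = 403.75
  [1→7]: (371.5+142.2)/2 × 6 = 1541.1
  [7→11]: (142.2+75.0)/2 × 4 = 434.4
  [11→12.5]: (75.0+59.0)/2 × 1.5 = 100.5
  Sum = 2479.75 ng/mL·hr
IV tail: 59.0/0.16 = 368.750; AUC_iv,0→∞ = 2479.75 + 368.750 = 2848.5 ng/mL·hr
Trapezoidal AUC_0→4.5 (buccal film):
  [0→1]: (0.0+84.4)/2 × 1 = 42.2
  [1→3]: (84.4+102.8)/2 × 2 = 187.2
  [3→4.5]: (102.8+87.0)/2 × 1.5 = 142.35
  Sum = 371.75 ng/mL·hr
buccal film tail: 87.0/0.16 = 543.750; AUC_ev,0→∞ = 371.75 + 543.750 = 915.5 ng/mL·hr
F = (AUC_ev/D_ev)/(AUC_iv/D_iv) = (915.5/500)/(2848.5/250) = 1.831/11.394 = 0.1607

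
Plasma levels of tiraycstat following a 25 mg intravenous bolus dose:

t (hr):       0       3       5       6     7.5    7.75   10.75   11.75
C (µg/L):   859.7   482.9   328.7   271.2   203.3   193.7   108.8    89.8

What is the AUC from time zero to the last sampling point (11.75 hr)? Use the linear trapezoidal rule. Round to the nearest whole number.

Trapezoidal AUC_0→11.75:
  [0→3]: (859.7+482.9)/2 × 3 = 2013.9
  [3→5]: (482.9+328.7)/2 × 2 = 811.6
  [5→6]: (328.7+271.2)/2 × 1 = 299.95
  [6→7.5]: (271.2+203.3)/2 × 1.5 = 355.875
  [7.5→7.75]: (203.3+193.7)/2 × 0.25 = 49.625
  [7.75→10.75]: (193.7+108.8)/2 × 3 = 453.75
  [10.75→11.75]: (108.8+89.8)/2 × 1 = 99.3
  Sum = 4084.0 µg/L·hr

AUC = 4084 µg/L·hr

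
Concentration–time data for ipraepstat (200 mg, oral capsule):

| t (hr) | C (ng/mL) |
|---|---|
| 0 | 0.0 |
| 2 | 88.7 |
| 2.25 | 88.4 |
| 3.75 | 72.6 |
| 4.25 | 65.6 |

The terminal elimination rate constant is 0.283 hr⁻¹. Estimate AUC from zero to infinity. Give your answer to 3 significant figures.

AUC = 498 ng/mL·hr

Trapezoidal AUC_0→4.25:
  [0→2]: (0.0+88.7)/2 × 2 = 88.7
  [2→2.25]: (88.7+88.4)/2 × 0.25 = 22.1375
  [2.25→3.75]: (88.4+72.6)/2 × 1.5 = 120.75
  [3.75→4.25]: (72.6+65.6)/2 × 0.5 = 34.55
  Sum = 266.1375 ng/mL·hr
Extrapolated tail: C_last / k_e = 65.6 / 0.283 = 231.802
AUC_0→∞ = 266.1375 + 231.802 = 497.9395 ng/mL·hr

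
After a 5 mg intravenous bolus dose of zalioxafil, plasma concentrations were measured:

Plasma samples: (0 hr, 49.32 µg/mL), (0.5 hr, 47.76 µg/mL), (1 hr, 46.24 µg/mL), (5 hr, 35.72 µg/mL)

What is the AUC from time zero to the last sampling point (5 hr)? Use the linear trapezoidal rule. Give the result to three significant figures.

AUC = 212 µg/mL·hr

Trapezoidal AUC_0→5:
  [0→0.5]: (49.32+47.76)/2 × 0.5 = 24.27
  [0.5→1]: (47.76+46.24)/2 × 0.5 = 23.5
  [1→5]: (46.24+35.72)/2 × 4 = 163.92
  Sum = 211.69 µg/mL·hr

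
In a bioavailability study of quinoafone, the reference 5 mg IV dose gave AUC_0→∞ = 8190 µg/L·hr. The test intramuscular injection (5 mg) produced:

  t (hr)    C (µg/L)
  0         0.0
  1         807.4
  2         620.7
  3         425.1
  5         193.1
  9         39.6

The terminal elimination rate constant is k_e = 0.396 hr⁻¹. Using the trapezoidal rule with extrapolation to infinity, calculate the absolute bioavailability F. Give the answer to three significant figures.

F = 0.345

Trapezoidal AUC_0→9 (intramuscular injection):
  [0→1]: (0.0+807.4)/2 × 1 = 403.7
  [1→2]: (807.4+620.7)/2 × 1 = 714.05
  [2→3]: (620.7+425.1)/2 × 1 = 522.9
  [3→5]: (425.1+193.1)/2 × 2 = 618.2
  [5→9]: (193.1+39.6)/2 × 4 = 465.4
  Sum = 2724.25 µg/L·hr
Tail: C_last/k_e = 39.6/0.396 = 100.000
AUC_0→∞ (intramuscular injection) = 2724.25 + 100.000 = 2824.25 µg/L·hr
F = (AUC_ev/D_ev)/(AUC_iv/D_iv) = (2824.25/5)/(8190/5) = 564.85/1638 = 0.3448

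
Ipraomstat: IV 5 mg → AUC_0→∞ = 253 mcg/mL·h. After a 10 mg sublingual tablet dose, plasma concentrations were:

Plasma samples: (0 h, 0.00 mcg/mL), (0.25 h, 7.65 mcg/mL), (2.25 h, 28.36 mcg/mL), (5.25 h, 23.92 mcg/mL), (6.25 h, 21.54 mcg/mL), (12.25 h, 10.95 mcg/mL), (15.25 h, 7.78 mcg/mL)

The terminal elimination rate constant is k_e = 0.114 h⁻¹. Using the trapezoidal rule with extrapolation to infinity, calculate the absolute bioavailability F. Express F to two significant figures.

F = 0.66

Trapezoidal AUC_0→15.25 (sublingual tablet):
  [0→0.25]: (0.00+7.65)/2 × 0.25 = 0.95625
  [0.25→2.25]: (7.65+28.36)/2 × 2 = 36.01
  [2.25→5.25]: (28.36+23.92)/2 × 3 = 78.42
  [5.25→6.25]: (23.92+21.54)/2 × 1 = 22.73
  [6.25→12.25]: (21.54+10.95)/2 × 6 = 97.47
  [12.25→15.25]: (10.95+7.78)/2 × 3 = 28.095
  Sum = 263.68125 mcg/mL·h
Tail: C_last/k_e = 7.78/0.114 = 68.246
AUC_0→∞ (sublingual tablet) = 263.68125 + 68.246 = 331.92725 mcg/mL·h
F = (AUC_ev/D_ev)/(AUC_iv/D_iv) = (331.92725/10)/(253/5) = 33.192725/50.6 = 0.6560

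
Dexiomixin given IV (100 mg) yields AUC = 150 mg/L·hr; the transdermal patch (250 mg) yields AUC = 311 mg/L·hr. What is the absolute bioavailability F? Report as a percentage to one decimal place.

F = (AUC_ev / D_ev) / (AUC_iv / D_iv)
  = (311/250) / (150/100)
  = 1.244 / 1.5 = 0.8293
  = 82.93%

F = 82.9%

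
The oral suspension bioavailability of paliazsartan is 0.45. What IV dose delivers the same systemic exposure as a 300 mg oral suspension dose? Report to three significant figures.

Systemic exposure from an extravascular dose = F × D_ev, so the equivalent IV dose is F × D_ev.
D_iv = F × D_ev = 0.45 × 300 = 135 mg

D_iv = 135 mg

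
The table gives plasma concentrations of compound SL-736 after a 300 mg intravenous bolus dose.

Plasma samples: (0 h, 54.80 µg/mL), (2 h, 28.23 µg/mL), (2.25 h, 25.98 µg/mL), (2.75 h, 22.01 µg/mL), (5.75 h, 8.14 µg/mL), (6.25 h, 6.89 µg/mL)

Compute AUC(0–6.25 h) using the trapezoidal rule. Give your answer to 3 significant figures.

AUC = 151 µg/mL·h

Trapezoidal AUC_0→6.25:
  [0→2]: (54.80+28.23)/2 × 2 = 83.03
  [2→2.25]: (28.23+25.98)/2 × 0.25 = 6.77625
  [2.25→2.75]: (25.98+22.01)/2 × 0.5 = 11.9975
  [2.75→5.75]: (22.01+8.14)/2 × 3 = 45.225
  [5.75→6.25]: (8.14+6.89)/2 × 0.5 = 3.7575
  Sum = 150.78625 µg/mL·h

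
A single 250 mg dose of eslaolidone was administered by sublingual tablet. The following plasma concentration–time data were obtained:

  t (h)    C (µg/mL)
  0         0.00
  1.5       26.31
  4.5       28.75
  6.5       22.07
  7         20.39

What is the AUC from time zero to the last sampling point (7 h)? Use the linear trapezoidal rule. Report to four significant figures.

AUC = 163.8 µg/mL·h

Trapezoidal AUC_0→7:
  [0→1.5]: (0.00+26.31)/2 × 1.5 = 19.7325
  [1.5→4.5]: (26.31+28.75)/2 × 3 = 82.59
  [4.5→6.5]: (28.75+22.07)/2 × 2 = 50.82
  [6.5→7]: (22.07+20.39)/2 × 0.5 = 10.615
  Sum = 163.7575 µg/mL·h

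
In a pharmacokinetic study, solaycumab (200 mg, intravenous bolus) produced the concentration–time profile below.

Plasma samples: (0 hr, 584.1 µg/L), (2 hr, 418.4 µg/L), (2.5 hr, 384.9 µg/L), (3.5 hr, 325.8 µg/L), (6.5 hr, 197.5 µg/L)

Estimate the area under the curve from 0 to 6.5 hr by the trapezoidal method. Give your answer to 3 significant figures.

Trapezoidal AUC_0→6.5:
  [0→2]: (584.1+418.4)/2 × 2 = 1002.5
  [2→2.5]: (418.4+384.9)/2 × 0.5 = 200.825
  [2.5→3.5]: (384.9+325.8)/2 × 1 = 355.35
  [3.5→6.5]: (325.8+197.5)/2 × 3 = 784.95
  Sum = 2343.625 µg/L·hr

AUC = 2340 µg/L·hr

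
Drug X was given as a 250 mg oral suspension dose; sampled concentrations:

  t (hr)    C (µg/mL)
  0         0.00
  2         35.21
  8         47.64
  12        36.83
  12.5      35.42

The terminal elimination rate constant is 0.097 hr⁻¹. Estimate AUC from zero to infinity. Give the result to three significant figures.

AUC = 836 µg/mL·hr

Trapezoidal AUC_0→12.5:
  [0→2]: (0.00+35.21)/2 × 2 = 35.21
  [2→8]: (35.21+47.64)/2 × 6 = 248.55
  [8→12]: (47.64+36.83)/2 × 4 = 168.94
  [12→12.5]: (36.83+35.42)/2 × 0.5 = 18.0625
  Sum = 470.7625 µg/mL·hr
Extrapolated tail: C_last / k_e = 35.42 / 0.097 = 365.155
AUC_0→∞ = 470.7625 + 365.155 = 835.9175 µg/mL·hr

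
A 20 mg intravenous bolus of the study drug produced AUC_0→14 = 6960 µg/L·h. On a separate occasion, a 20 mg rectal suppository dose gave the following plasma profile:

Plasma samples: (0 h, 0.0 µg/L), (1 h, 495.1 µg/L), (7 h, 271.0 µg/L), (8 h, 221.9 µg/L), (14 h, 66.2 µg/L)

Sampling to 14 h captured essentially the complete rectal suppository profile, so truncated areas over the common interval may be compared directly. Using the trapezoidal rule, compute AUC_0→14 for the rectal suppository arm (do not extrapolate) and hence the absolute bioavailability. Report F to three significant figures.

F = 0.525

Trapezoidal AUC_0→14 (rectal suppository):
  [0→1]: (0.0+495.1)/2 × 1 = 247.55
  [1→7]: (495.1+271.0)/2 × 6 = 2298.3
  [7→8]: (271.0+221.9)/2 × 1 = 246.45
  [8→14]: (221.9+66.2)/2 × 6 = 864.3
  Sum = 3656.6 µg/L·h
F = (AUC_ev/D_ev)/(AUC_iv/D_iv) = (3656.6/20)/(6960/20) = 182.83/348 = 0.5254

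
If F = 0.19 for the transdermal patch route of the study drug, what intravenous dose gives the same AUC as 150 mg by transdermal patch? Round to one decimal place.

D_iv = 28.5 mg

Systemic exposure from an extravascular dose = F × D_ev, so the equivalent IV dose is F × D_ev.
D_iv = F × D_ev = 0.19 × 150 = 28.5 mg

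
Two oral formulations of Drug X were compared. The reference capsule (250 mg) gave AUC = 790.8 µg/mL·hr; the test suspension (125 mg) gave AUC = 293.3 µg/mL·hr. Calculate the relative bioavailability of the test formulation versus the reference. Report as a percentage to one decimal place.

F_rel = 74.2%

F_rel = (AUC_test/D_test) / (AUC_ref/D_ref)
      = (293.3/125) / (790.8/250)
      = 2.3464 / 3.1632 = 0.7418 = 74.18%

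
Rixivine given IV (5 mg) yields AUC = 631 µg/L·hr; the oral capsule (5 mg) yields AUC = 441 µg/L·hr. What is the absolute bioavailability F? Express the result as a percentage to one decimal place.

F = 69.9%

F = (AUC_ev / D_ev) / (AUC_iv / D_iv)
  = (441/5) / (631/5)
  = 88.2 / 126.2 = 0.6989
  = 69.89%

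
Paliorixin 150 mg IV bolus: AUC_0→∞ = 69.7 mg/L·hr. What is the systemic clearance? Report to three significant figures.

CL = 2.15 L/hr

CL = Dose_iv / AUC_0→∞
   = 150 / 69.7 = 2.15208 L/hr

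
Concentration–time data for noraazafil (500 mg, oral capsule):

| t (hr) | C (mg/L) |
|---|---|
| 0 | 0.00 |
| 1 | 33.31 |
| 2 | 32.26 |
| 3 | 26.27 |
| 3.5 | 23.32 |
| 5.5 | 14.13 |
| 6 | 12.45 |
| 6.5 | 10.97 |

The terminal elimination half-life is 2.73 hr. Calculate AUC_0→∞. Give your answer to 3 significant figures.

AUC = 184 mg/L·hr

Trapezoidal AUC_0→6.5:
  [0→1]: (0.00+33.31)/2 × 1 = 16.655
  [1→2]: (33.31+32.26)/2 × 1 = 32.785
  [2→3]: (32.26+26.27)/2 × 1 = 29.265
  [3→3.5]: (26.27+23.32)/2 × 0.5 = 12.3975
  [3.5→5.5]: (23.32+14.13)/2 × 2 = 37.45
  [5.5→6]: (14.13+12.45)/2 × 0.5 = 6.645
  [6→6.5]: (12.45+10.97)/2 × 0.5 = 5.855
  Sum = 141.0525 mg/L·hr
k_e = ln2 / t½ = 0.693147 / 2.73 = 0.2539 hr^-1
Extrapolated tail: C_last / k_e = 10.97 / 0.2539 = 43.206
AUC_0→∞ = 141.0525 + 43.206 = 184.2585 mg/L·hr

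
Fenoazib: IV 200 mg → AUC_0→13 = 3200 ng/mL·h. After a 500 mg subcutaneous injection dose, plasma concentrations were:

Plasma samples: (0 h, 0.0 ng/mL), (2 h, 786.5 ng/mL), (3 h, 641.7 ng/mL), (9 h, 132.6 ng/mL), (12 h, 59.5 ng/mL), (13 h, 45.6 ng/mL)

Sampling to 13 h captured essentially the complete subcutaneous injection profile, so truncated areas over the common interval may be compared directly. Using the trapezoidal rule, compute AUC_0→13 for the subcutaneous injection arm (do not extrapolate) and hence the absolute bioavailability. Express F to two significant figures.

F = 0.52

Trapezoidal AUC_0→13 (subcutaneous injection):
  [0→2]: (0.0+786.5)/2 × 2 = 786.5
  [2→3]: (786.5+641.7)/2 × 1 = 714.1
  [3→9]: (641.7+132.6)/2 × 6 = 2322.9
  [9→12]: (132.6+59.5)/2 × 3 = 288.15
  [12→13]: (59.5+45.6)/2 × 1 = 52.55
  Sum = 4164.2 ng/mL·h
F = (AUC_ev/D_ev)/(AUC_iv/D_iv) = (4164.2/500)/(3200/200) = 8.3284/16 = 0.5205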